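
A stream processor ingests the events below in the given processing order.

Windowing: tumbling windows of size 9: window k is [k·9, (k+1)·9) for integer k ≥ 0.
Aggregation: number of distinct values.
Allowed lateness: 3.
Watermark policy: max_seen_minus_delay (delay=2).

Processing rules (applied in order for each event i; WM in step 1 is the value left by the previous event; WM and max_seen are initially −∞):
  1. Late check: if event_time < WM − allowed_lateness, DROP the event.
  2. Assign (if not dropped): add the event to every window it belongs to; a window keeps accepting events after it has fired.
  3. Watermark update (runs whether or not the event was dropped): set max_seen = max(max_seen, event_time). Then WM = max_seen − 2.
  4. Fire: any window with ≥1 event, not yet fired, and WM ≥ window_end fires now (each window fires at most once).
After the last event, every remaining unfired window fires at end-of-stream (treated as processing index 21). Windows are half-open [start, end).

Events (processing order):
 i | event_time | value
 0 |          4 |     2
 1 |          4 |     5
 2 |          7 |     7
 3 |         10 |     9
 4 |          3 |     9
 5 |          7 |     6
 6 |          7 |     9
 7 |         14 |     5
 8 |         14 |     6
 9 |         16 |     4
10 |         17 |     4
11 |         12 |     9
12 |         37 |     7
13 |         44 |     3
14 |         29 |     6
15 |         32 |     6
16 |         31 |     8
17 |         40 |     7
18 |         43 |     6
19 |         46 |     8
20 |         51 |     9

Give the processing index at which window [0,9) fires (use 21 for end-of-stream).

i=0 t=4 v=2: → [0,9); WM=2
i=1 t=4 v=5: → [0,9); WM=2
i=2 t=7 v=7: → [0,9); WM=5
i=3 t=10 v=9: → [9,18); WM=8
i=4 t=3 v=9: DROP (t<8-3); WM=8
i=5 t=7 v=6: → [0,9); WM=8
i=6 t=7 v=9: → [0,9); WM=8
i=7 t=14 v=5: → [9,18); WM=12; [0,9) fires=5
i=8 t=14 v=6: → [9,18); WM=12
i=9 t=16 v=4: → [9,18); WM=14
i=10 t=17 v=4: → [9,18); WM=15
i=11 t=12 v=9: → [9,18); WM=15
i=12 t=37 v=7: → [36,45); WM=35; [9,18) fires=4
i=13 t=44 v=3: → [36,45); WM=42
i=14 t=29 v=6: DROP (t<42-3); WM=42
i=15 t=32 v=6: DROP (t<42-3); WM=42
i=16 t=31 v=8: DROP (t<42-3); WM=42
i=17 t=40 v=7: → [36,45); WM=42
i=18 t=43 v=6: → [36,45); WM=42
i=19 t=46 v=8: → [45,54); WM=44
i=20 t=51 v=9: → [45,54); WM=49; [36,45) fires=3

7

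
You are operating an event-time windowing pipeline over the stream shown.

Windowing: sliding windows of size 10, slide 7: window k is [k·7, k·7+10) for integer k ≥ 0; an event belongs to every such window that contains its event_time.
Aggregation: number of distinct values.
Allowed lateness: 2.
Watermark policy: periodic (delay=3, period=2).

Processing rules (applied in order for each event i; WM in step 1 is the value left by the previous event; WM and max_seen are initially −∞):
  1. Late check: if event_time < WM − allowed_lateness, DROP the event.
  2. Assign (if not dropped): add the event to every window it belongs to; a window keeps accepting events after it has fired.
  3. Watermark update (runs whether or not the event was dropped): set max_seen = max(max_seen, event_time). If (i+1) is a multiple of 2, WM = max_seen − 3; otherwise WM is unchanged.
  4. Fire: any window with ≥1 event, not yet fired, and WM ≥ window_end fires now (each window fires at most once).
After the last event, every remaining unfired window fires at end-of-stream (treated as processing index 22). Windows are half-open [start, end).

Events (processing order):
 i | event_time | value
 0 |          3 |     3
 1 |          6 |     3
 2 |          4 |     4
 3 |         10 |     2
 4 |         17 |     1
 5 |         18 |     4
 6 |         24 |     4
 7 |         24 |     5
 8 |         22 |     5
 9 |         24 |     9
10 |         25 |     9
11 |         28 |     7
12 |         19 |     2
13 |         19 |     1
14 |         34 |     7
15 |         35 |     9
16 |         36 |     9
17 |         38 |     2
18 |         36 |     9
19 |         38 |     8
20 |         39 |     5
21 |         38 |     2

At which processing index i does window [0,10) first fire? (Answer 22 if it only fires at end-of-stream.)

i=0 t=3 v=3: → [0,10); WM=−∞
i=1 t=6 v=3: → [0,10); WM=3
i=2 t=4 v=4: → [0,10); WM=3
i=3 t=10 v=2: → [7,17); WM=7
i=4 t=17 v=1: → [14,24); WM=7
i=5 t=18 v=4: → [14,24); WM=15; [0,10) fires=2
i=6 t=24 v=4: → [21,31); WM=15
i=7 t=24 v=5: → [21,31); WM=21; [7,17) fires=1
i=8 t=22 v=5: → [21,31),[14,24); WM=21
i=9 t=24 v=9: → [21,31); WM=21
i=10 t=25 v=9: → [21,31); WM=21
i=11 t=28 v=7: → [28,38),[21,31); WM=25; [14,24) fires=3
i=12 t=19 v=2: DROP (t<25-2); WM=25
i=13 t=19 v=1: DROP (t<25-2); WM=25
i=14 t=34 v=7: → [28,38); WM=25
i=15 t=35 v=9: → [35,45),[28,38); WM=32; [21,31) fires=4
i=16 t=36 v=9: → [35,45),[28,38); WM=32
i=17 t=38 v=2: → [35,45); WM=35
i=18 t=36 v=9: → [35,45),[28,38); WM=35
i=19 t=38 v=8: → [35,45); WM=35
i=20 t=39 v=5: → [35,45); WM=35
i=21 t=38 v=2: → [35,45); WM=36

5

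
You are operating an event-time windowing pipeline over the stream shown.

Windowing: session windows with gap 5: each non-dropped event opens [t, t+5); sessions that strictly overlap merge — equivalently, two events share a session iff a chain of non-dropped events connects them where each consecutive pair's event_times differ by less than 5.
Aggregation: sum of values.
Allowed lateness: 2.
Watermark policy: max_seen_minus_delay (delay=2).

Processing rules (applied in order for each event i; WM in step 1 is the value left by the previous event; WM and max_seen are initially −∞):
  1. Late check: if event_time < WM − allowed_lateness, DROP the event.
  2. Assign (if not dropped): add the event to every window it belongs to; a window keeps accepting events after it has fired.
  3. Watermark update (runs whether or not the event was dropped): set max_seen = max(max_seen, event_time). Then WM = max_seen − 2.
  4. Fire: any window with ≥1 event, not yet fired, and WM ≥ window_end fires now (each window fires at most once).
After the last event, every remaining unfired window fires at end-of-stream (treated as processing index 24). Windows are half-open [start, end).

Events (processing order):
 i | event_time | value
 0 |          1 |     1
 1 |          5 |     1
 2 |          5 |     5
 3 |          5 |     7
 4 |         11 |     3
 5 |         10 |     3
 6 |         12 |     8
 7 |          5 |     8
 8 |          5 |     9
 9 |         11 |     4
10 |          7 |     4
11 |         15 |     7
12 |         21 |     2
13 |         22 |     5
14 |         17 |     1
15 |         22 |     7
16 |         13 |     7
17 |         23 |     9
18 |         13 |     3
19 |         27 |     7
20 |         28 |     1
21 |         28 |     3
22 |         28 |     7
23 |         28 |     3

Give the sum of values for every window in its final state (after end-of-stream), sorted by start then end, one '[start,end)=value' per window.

i=0 t=1 v=1: → [1,6); WM=-1
i=1 t=5 v=1: → [1,10); WM=3
i=2 t=5 v=5: → [1,10); WM=3
i=3 t=5 v=7: → [1,10); WM=3
i=4 t=11 v=3: → [11,16); WM=9
i=5 t=10 v=3: → [10,16); WM=9
i=6 t=12 v=8: → [10,17); WM=10
i=7 t=5 v=8: DROP (t<10-2); WM=10
i=8 t=5 v=9: DROP (t<10-2); WM=10
i=9 t=11 v=4: → [10,17); WM=10
i=10 t=7 v=4: DROP (t<10-2); WM=10
i=11 t=15 v=7: → [10,20); WM=13
i=12 t=21 v=2: → [21,26); WM=19
i=13 t=22 v=5: → [21,27); WM=20
i=14 t=17 v=1: DROP (t<20-2); WM=20
i=15 t=22 v=7: → [21,27); WM=20
i=16 t=13 v=7: DROP (t<20-2); WM=20
i=17 t=23 v=9: → [21,28); WM=21
i=18 t=13 v=3: DROP (t<21-2); WM=21
i=19 t=27 v=7: → [21,32); WM=25
i=20 t=28 v=1: → [21,33); WM=26
i=21 t=28 v=3: → [21,33); WM=26
i=22 t=28 v=7: → [21,33); WM=26
i=23 t=28 v=3: → [21,33); WM=26

[1,10)=14 [10,20)=25 [21,33)=44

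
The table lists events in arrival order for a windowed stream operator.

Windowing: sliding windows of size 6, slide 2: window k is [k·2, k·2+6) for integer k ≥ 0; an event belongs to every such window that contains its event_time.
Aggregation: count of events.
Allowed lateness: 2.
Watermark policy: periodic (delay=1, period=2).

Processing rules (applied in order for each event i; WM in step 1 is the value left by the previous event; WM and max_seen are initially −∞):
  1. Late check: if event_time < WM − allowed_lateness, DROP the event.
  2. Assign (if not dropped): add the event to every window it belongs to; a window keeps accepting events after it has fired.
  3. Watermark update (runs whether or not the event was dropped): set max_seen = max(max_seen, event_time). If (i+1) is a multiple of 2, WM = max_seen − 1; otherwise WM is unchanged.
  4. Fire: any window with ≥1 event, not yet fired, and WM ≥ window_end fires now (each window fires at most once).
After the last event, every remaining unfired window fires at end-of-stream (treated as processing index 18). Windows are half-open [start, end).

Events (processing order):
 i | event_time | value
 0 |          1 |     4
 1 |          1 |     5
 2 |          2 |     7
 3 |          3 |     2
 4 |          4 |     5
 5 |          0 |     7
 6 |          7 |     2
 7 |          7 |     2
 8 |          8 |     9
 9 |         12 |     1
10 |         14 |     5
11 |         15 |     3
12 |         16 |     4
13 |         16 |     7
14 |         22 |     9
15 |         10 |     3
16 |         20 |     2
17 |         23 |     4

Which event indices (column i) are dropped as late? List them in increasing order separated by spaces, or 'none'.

i=0 t=1 v=4: → [0,6); WM=−∞
i=1 t=1 v=5: → [0,6); WM=0
i=2 t=2 v=7: → [2,8),[0,6); WM=0
i=3 t=3 v=2: → [2,8),[0,6); WM=2
i=4 t=4 v=5: → [4,10),[2,8),[0,6); WM=2
i=5 t=0 v=7: → [0,6); WM=3
i=6 t=7 v=2: → [6,12),[4,10),[2,8); WM=3
i=7 t=7 v=2: → [6,12),[4,10),[2,8); WM=6; [0,6) fires=6
i=8 t=8 v=9: → [8,14),[6,12),[4,10); WM=6
i=9 t=12 v=1: → [12,18),[10,16),[8,14); WM=11; [2,8) fires=5 [4,10) fires=4
i=10 t=14 v=5: → [14,20),[12,18),[10,16); WM=11
i=11 t=15 v=3: → [14,20),[12,18),[10,16); WM=14; [6,12) fires=3 [8,14) fires=2
i=12 t=16 v=4: → [16,22),[14,20),[12,18); WM=14
i=13 t=16 v=7: → [16,22),[14,20),[12,18); WM=15
i=14 t=22 v=9: → [22,28),[20,26),[18,24); WM=15
i=15 t=10 v=3: DROP (t<15-2); WM=21; [10,16) fires=3 [12,18) fires=5 [14,20) fires=4
i=16 t=20 v=2: → [20,26),[18,24),[16,22); WM=21
i=17 t=23 v=4: → [22,28),[20,26),[18,24); WM=22; [16,22) fires=3

15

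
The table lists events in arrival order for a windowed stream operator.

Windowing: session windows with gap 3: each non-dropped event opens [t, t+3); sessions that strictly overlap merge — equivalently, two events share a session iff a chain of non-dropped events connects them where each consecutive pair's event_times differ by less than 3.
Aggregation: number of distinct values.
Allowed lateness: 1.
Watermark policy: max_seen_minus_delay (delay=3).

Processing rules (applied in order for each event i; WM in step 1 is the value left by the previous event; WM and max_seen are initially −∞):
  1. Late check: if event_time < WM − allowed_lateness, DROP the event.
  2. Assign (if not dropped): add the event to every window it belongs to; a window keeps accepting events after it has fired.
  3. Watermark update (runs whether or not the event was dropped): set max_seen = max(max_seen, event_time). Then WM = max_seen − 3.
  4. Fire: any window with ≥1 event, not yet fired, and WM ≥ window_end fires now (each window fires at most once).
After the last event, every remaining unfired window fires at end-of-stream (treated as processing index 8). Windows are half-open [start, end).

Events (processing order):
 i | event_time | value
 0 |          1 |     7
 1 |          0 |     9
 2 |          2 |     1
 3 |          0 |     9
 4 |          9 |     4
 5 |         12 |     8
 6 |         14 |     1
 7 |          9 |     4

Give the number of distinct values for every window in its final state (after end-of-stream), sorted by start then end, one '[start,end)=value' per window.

[0,5)=3 [9,12)=1 [12,17)=2

i=0 t=1 v=7: → [1,4); WM=-2
i=1 t=0 v=9: → [0,4); WM=-2
i=2 t=2 v=1: → [0,5); WM=-1
i=3 t=0 v=9: → [0,5); WM=-1
i=4 t=9 v=4: → [9,12); WM=6
i=5 t=12 v=8: → [12,15); WM=9
i=6 t=14 v=1: → [12,17); WM=11
i=7 t=9 v=4: DROP (t<11-1); WM=11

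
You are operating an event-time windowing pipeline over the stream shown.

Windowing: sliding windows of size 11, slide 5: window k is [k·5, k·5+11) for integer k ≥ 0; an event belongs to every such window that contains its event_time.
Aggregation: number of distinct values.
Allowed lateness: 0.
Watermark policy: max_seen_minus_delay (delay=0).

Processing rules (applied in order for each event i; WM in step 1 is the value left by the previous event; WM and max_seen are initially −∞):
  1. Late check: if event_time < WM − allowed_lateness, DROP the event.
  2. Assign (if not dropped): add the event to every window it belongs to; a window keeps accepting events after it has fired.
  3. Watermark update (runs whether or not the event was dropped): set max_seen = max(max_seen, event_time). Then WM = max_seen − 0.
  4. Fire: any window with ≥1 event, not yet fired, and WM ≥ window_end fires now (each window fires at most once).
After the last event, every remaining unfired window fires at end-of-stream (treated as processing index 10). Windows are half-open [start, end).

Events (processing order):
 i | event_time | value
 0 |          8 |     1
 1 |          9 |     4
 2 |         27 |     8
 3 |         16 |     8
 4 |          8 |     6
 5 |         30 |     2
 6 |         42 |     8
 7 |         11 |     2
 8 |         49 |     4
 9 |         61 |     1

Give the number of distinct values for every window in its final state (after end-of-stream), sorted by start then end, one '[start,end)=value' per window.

i=0 t=8 v=1: → [5,16),[0,11); WM=8
i=1 t=9 v=4: → [5,16),[0,11); WM=9
i=2 t=27 v=8: → [25,36),[20,31); WM=27; [0,11) fires=2 [5,16) fires=2
i=3 t=16 v=8: DROP (t<27-0); WM=27
i=4 t=8 v=6: DROP (t<27-0); WM=27
i=5 t=30 v=2: → [30,41),[25,36),[20,31); WM=30
i=6 t=42 v=8: → [40,51),[35,46); WM=42; [20,31) fires=2 [25,36) fires=2 [30,41) fires=1
i=7 t=11 v=2: DROP (t<42-0); WM=42
i=8 t=49 v=4: → [45,56),[40,51); WM=49; [35,46) fires=1
i=9 t=61 v=1: → [60,71),[55,66); WM=61; [40,51) fires=2 [45,56) fires=1

[0,11)=2 [5,16)=2 [20,31)=2 [25,36)=2 [30,41)=1 [35,46)=1 [40,51)=2 [45,56)=1 [55,66)=1 [60,71)=1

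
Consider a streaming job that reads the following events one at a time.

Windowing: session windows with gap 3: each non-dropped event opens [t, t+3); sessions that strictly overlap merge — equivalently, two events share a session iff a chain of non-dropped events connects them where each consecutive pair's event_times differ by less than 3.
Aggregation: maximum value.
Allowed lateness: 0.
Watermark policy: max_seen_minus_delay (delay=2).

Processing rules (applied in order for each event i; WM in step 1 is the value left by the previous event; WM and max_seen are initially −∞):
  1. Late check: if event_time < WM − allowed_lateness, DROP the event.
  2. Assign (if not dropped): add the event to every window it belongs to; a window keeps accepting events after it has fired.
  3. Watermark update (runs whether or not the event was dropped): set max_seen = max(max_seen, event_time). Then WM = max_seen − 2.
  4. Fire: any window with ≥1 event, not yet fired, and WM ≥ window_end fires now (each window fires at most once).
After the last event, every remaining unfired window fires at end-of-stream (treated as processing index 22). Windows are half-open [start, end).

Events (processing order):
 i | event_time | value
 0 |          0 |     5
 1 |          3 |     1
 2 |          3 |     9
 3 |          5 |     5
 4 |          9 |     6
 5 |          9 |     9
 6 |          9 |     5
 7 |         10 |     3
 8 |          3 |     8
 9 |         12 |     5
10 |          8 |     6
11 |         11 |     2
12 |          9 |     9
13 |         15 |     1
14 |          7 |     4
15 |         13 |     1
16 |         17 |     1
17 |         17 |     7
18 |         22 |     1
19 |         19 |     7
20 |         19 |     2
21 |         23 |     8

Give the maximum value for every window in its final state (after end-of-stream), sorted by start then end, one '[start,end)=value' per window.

i=0 t=0 v=5: → [0,3); WM=-2
i=1 t=3 v=1: → [3,6); WM=1
i=2 t=3 v=9: → [3,6); WM=1
i=3 t=5 v=5: → [3,8); WM=3
i=4 t=9 v=6: → [9,12); WM=7
i=5 t=9 v=9: → [9,12); WM=7
i=6 t=9 v=5: → [9,12); WM=7
i=7 t=10 v=3: → [9,13); WM=8
i=8 t=3 v=8: DROP (t<8-0); WM=8
i=9 t=12 v=5: → [9,15); WM=10
i=10 t=8 v=6: DROP (t<10-0); WM=10
i=11 t=11 v=2: → [9,15); WM=10
i=12 t=9 v=9: DROP (t<10-0); WM=10
i=13 t=15 v=1: → [15,18); WM=13
i=14 t=7 v=4: DROP (t<13-0); WM=13
i=15 t=13 v=1: → [9,18); WM=13
i=16 t=17 v=1: → [9,20); WM=15
i=17 t=17 v=7: → [9,20); WM=15
i=18 t=22 v=1: → [22,25); WM=20
i=19 t=19 v=7: DROP (t<20-0); WM=20
i=20 t=19 v=2: DROP (t<20-0); WM=20
i=21 t=23 v=8: → [22,26); WM=21

[0,3)=5 [3,8)=9 [9,20)=9 [22,26)=8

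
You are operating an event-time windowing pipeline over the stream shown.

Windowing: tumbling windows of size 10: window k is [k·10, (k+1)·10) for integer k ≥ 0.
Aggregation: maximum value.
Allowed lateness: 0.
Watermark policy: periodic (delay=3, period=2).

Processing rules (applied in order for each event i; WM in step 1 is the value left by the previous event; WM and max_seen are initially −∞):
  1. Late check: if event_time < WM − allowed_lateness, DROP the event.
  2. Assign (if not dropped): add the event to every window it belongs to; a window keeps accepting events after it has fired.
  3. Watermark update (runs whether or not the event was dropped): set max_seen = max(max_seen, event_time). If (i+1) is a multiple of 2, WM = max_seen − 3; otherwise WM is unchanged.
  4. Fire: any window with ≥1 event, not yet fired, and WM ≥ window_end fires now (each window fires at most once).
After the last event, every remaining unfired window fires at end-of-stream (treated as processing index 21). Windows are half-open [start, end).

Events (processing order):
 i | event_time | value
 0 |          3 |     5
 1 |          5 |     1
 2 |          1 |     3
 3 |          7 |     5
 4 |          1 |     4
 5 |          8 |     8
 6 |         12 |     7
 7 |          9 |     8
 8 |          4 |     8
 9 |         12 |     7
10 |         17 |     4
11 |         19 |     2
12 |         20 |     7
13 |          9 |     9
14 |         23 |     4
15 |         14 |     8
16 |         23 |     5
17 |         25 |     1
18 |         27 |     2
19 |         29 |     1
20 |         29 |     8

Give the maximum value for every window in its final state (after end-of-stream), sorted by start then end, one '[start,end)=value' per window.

[0,10)=8 [10,20)=7 [20,30)=8

i=0 t=3 v=5: → [0,10); WM=−∞
i=1 t=5 v=1: → [0,10); WM=2
i=2 t=1 v=3: DROP (t<2-0); WM=2
i=3 t=7 v=5: → [0,10); WM=4
i=4 t=1 v=4: DROP (t<4-0); WM=4
i=5 t=8 v=8: → [0,10); WM=5
i=6 t=12 v=7: → [10,20); WM=5
i=7 t=9 v=8: → [0,10); WM=9
i=8 t=4 v=8: DROP (t<9-0); WM=9
i=9 t=12 v=7: → [10,20); WM=9
i=10 t=17 v=4: → [10,20); WM=9
i=11 t=19 v=2: → [10,20); WM=16; [0,10) fires=8
i=12 t=20 v=7: → [20,30); WM=16
i=13 t=9 v=9: DROP (t<16-0); WM=17
i=14 t=23 v=4: → [20,30); WM=17
i=15 t=14 v=8: DROP (t<17-0); WM=20; [10,20) fires=7
i=16 t=23 v=5: → [20,30); WM=20
i=17 t=25 v=1: → [20,30); WM=22
i=18 t=27 v=2: → [20,30); WM=22
i=19 t=29 v=1: → [20,30); WM=26
i=20 t=29 v=8: → [20,30); WM=26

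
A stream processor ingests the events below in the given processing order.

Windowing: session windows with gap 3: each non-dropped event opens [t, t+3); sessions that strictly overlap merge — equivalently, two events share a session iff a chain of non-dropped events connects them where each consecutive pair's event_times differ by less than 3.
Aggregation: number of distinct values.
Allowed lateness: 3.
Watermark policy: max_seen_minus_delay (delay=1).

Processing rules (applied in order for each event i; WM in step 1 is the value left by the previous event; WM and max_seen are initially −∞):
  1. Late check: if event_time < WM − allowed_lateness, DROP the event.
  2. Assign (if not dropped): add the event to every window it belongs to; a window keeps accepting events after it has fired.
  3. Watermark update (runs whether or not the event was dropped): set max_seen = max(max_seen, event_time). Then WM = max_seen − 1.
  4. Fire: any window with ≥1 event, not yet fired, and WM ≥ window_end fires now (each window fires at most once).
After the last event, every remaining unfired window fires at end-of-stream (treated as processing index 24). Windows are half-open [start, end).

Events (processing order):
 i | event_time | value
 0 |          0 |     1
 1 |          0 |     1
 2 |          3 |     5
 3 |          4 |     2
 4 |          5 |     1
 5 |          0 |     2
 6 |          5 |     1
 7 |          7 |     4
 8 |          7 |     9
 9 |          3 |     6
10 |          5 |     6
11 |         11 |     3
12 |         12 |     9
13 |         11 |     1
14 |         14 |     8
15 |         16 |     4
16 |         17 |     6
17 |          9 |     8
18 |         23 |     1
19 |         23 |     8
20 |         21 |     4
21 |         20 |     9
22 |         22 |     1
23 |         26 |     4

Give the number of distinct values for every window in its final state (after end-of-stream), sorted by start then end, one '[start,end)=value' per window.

[0,3)=1 [3,10)=6 [11,20)=6 [20,26)=4 [26,29)=1

i=0 t=0 v=1: → [0,3); WM=-1
i=1 t=0 v=1: → [0,3); WM=-1
i=2 t=3 v=5: → [3,6); WM=2
i=3 t=4 v=2: → [3,7); WM=3
i=4 t=5 v=1: → [3,8); WM=4
i=5 t=0 v=2: DROP (t<4-3); WM=4
i=6 t=5 v=1: → [3,8); WM=4
i=7 t=7 v=4: → [3,10); WM=6
i=8 t=7 v=9: → [3,10); WM=6
i=9 t=3 v=6: → [3,10); WM=6
i=10 t=5 v=6: → [3,10); WM=6
i=11 t=11 v=3: → [11,14); WM=10
i=12 t=12 v=9: → [11,15); WM=11
i=13 t=11 v=1: → [11,15); WM=11
i=14 t=14 v=8: → [11,17); WM=13
i=15 t=16 v=4: → [11,19); WM=15
i=16 t=17 v=6: → [11,20); WM=16
i=17 t=9 v=8: DROP (t<16-3); WM=16
i=18 t=23 v=1: → [23,26); WM=22
i=19 t=23 v=8: → [23,26); WM=22
i=20 t=21 v=4: → [21,26); WM=22
i=21 t=20 v=9: → [20,26); WM=22
i=22 t=22 v=1: → [20,26); WM=22
i=23 t=26 v=4: → [26,29); WM=25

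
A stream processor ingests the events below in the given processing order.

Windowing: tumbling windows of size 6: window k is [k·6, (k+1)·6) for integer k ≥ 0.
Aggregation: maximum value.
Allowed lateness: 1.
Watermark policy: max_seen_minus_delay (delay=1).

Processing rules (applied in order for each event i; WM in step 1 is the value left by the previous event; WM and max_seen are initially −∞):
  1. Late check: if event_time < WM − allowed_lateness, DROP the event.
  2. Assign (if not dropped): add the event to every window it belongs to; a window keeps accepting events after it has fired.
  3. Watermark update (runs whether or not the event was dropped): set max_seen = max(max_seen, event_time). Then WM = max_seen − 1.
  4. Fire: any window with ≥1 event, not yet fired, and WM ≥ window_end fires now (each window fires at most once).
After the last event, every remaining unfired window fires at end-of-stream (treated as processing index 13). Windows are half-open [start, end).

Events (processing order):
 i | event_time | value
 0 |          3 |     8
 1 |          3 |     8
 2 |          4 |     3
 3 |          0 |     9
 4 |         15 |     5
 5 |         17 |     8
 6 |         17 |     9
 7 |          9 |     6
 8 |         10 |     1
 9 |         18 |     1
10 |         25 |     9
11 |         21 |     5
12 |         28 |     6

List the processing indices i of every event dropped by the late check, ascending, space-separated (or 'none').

i=0 t=3 v=8: → [0,6); WM=2
i=1 t=3 v=8: → [0,6); WM=2
i=2 t=4 v=3: → [0,6); WM=3
i=3 t=0 v=9: DROP (t<3-1); WM=3
i=4 t=15 v=5: → [12,18); WM=14; [0,6) fires=8
i=5 t=17 v=8: → [12,18); WM=16
i=6 t=17 v=9: → [12,18); WM=16
i=7 t=9 v=6: DROP (t<16-1); WM=16
i=8 t=10 v=1: DROP (t<16-1); WM=16
i=9 t=18 v=1: → [18,24); WM=17
i=10 t=25 v=9: → [24,30); WM=24; [12,18) fires=9 [18,24) fires=1
i=11 t=21 v=5: DROP (t<24-1); WM=24
i=12 t=28 v=6: → [24,30); WM=27

3 7 8 11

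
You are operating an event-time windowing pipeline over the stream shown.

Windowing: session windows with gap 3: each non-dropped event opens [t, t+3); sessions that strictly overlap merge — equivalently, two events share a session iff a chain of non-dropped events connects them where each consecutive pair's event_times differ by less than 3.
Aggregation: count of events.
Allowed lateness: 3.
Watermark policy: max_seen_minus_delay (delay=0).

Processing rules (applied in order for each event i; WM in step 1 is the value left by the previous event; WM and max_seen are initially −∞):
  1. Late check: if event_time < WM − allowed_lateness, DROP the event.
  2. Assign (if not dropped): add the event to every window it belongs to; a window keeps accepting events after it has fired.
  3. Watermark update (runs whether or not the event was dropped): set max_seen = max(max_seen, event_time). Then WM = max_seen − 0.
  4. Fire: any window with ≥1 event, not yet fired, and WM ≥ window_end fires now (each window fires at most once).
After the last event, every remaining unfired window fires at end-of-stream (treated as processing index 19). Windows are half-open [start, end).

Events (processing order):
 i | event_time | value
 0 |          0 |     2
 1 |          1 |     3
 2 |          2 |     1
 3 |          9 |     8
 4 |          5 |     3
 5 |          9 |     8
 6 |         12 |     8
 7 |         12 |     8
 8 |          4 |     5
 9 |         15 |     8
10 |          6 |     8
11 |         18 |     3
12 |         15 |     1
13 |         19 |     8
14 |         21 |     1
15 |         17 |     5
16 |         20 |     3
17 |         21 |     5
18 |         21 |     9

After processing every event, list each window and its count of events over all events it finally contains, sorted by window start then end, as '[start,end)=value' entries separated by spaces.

[0,5)=3 [9,12)=2 [12,15)=2 [15,18)=2 [18,24)=6

i=0 t=0 v=2: → [0,3); WM=0
i=1 t=1 v=3: → [0,4); WM=1
i=2 t=2 v=1: → [0,5); WM=2
i=3 t=9 v=8: → [9,12); WM=9
i=4 t=5 v=3: DROP (t<9-3); WM=9
i=5 t=9 v=8: → [9,12); WM=9
i=6 t=12 v=8: → [12,15); WM=12
i=7 t=12 v=8: → [12,15); WM=12
i=8 t=4 v=5: DROP (t<12-3); WM=12
i=9 t=15 v=8: → [15,18); WM=15
i=10 t=6 v=8: DROP (t<15-3); WM=15
i=11 t=18 v=3: → [18,21); WM=18
i=12 t=15 v=1: → [15,18); WM=18
i=13 t=19 v=8: → [18,22); WM=19
i=14 t=21 v=1: → [18,24); WM=21
i=15 t=17 v=5: DROP (t<21-3); WM=21
i=16 t=20 v=3: → [18,24); WM=21
i=17 t=21 v=5: → [18,24); WM=21
i=18 t=21 v=9: → [18,24); WM=21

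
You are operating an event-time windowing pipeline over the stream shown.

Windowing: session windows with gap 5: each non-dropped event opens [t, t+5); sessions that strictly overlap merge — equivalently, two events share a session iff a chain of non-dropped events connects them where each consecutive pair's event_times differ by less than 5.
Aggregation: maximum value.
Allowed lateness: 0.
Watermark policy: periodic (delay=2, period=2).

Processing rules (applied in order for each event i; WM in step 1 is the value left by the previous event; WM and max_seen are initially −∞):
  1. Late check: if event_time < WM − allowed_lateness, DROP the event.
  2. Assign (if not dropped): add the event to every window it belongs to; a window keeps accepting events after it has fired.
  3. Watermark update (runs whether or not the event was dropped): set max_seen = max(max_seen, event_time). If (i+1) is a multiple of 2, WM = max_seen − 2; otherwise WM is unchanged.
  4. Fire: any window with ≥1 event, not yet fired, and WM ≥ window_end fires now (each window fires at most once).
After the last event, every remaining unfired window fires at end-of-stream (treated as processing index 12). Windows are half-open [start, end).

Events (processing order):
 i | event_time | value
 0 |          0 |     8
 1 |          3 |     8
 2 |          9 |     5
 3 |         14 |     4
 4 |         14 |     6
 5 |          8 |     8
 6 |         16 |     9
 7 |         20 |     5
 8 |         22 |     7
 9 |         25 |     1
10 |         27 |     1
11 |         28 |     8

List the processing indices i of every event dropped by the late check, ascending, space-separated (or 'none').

5

i=0 t=0 v=8: → [0,5); WM=−∞
i=1 t=3 v=8: → [0,8); WM=1
i=2 t=9 v=5: → [9,14); WM=1
i=3 t=14 v=4: → [14,19); WM=12
i=4 t=14 v=6: → [14,19); WM=12
i=5 t=8 v=8: DROP (t<12-0); WM=12
i=6 t=16 v=9: → [14,21); WM=12
i=7 t=20 v=5: → [14,25); WM=18
i=8 t=22 v=7: → [14,27); WM=18
i=9 t=25 v=1: → [14,30); WM=23
i=10 t=27 v=1: → [14,32); WM=23
i=11 t=28 v=8: → [14,33); WM=26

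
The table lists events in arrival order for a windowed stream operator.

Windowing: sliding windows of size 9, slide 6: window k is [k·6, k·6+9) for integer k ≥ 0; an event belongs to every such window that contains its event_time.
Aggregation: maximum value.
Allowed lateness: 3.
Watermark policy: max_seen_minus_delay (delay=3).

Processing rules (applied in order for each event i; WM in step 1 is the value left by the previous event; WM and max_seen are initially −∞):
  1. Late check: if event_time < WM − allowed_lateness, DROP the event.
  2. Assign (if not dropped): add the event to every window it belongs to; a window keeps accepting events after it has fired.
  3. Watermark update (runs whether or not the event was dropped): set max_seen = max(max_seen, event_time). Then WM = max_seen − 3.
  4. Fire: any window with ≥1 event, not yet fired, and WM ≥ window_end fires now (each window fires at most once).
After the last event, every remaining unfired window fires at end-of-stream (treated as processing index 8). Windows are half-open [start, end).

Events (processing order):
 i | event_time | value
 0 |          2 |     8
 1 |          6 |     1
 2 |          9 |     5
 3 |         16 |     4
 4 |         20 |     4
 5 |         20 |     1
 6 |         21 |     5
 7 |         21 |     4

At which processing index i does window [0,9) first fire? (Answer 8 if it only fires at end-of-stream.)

i=0 t=2 v=8: → [0,9); WM=-1
i=1 t=6 v=1: → [6,15),[0,9); WM=3
i=2 t=9 v=5: → [6,15); WM=6
i=3 t=16 v=4: → [12,21); WM=13; [0,9) fires=8
i=4 t=20 v=4: → [18,27),[12,21); WM=17; [6,15) fires=5
i=5 t=20 v=1: → [18,27),[12,21); WM=17
i=6 t=21 v=5: → [18,27); WM=18
i=7 t=21 v=4: → [18,27); WM=18

3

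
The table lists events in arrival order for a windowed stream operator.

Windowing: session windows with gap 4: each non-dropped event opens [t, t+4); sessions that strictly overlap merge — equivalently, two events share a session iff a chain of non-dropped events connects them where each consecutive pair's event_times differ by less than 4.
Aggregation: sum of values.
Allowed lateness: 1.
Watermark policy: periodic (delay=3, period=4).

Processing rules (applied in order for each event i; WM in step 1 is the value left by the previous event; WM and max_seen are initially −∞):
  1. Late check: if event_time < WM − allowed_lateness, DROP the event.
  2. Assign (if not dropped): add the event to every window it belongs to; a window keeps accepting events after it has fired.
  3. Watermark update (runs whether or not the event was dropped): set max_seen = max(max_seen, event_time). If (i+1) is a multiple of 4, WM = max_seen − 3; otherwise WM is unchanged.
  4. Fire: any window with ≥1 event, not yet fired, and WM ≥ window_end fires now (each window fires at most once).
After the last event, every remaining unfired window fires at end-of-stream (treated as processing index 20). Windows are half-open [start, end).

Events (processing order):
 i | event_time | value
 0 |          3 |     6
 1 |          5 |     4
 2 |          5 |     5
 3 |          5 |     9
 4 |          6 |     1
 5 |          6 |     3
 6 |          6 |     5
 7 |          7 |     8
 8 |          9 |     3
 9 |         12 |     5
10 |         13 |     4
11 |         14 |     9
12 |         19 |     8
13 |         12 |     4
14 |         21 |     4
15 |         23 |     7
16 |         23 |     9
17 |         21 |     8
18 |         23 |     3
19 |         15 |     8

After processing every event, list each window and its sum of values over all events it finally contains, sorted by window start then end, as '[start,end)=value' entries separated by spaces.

i=0 t=3 v=6: → [3,7); WM=−∞
i=1 t=5 v=4: → [3,9); WM=−∞
i=2 t=5 v=5: → [3,9); WM=−∞
i=3 t=5 v=9: → [3,9); WM=2
i=4 t=6 v=1: → [3,10); WM=2
i=5 t=6 v=3: → [3,10); WM=2
i=6 t=6 v=5: → [3,10); WM=2
i=7 t=7 v=8: → [3,11); WM=4
i=8 t=9 v=3: → [3,13); WM=4
i=9 t=12 v=5: → [3,16); WM=4
i=10 t=13 v=4: → [3,17); WM=4
i=11 t=14 v=9: → [3,18); WM=11
i=12 t=19 v=8: → [19,23); WM=11
i=13 t=12 v=4: → [3,18); WM=11
i=14 t=21 v=4: → [19,25); WM=11
i=15 t=23 v=7: → [19,27); WM=20
i=16 t=23 v=9: → [19,27); WM=20
i=17 t=21 v=8: → [19,27); WM=20
i=18 t=23 v=3: → [19,27); WM=20
i=19 t=15 v=8: DROP (t<20-1); WM=20

[3,18)=66 [19,27)=39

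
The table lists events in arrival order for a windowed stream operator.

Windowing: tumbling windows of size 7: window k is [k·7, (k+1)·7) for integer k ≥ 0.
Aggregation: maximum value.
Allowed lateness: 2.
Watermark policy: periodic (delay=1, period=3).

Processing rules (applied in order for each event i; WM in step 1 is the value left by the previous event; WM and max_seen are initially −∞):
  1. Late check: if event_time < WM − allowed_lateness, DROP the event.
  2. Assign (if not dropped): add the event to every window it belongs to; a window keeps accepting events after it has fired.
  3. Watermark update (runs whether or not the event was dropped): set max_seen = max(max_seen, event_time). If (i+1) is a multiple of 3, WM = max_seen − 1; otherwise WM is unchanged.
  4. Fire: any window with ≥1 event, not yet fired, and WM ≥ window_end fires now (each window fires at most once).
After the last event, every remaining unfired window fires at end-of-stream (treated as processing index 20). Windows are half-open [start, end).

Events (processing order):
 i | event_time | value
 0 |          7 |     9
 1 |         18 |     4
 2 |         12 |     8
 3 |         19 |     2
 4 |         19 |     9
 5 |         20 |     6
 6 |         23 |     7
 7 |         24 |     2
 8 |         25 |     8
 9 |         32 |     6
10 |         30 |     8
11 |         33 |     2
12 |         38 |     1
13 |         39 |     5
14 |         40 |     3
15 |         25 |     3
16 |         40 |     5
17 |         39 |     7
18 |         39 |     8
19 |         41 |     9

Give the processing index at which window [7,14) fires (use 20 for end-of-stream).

2

i=0 t=7 v=9: → [7,14); WM=−∞
i=1 t=18 v=4: → [14,21); WM=−∞
i=2 t=12 v=8: → [7,14); WM=17; [7,14) fires=9
i=3 t=19 v=2: → [14,21); WM=17
i=4 t=19 v=9: → [14,21); WM=17
i=5 t=20 v=6: → [14,21); WM=19
i=6 t=23 v=7: → [21,28); WM=19
i=7 t=24 v=2: → [21,28); WM=19
i=8 t=25 v=8: → [21,28); WM=24; [14,21) fires=9
i=9 t=32 v=6: → [28,35); WM=24
i=10 t=30 v=8: → [28,35); WM=24
i=11 t=33 v=2: → [28,35); WM=32; [21,28) fires=8
i=12 t=38 v=1: → [35,42); WM=32
i=13 t=39 v=5: → [35,42); WM=32
i=14 t=40 v=3: → [35,42); WM=39; [28,35) fires=8
i=15 t=25 v=3: DROP (t<39-2); WM=39
i=16 t=40 v=5: → [35,42); WM=39
i=17 t=39 v=7: → [35,42); WM=39
i=18 t=39 v=8: → [35,42); WM=39
i=19 t=41 v=9: → [35,42); WM=39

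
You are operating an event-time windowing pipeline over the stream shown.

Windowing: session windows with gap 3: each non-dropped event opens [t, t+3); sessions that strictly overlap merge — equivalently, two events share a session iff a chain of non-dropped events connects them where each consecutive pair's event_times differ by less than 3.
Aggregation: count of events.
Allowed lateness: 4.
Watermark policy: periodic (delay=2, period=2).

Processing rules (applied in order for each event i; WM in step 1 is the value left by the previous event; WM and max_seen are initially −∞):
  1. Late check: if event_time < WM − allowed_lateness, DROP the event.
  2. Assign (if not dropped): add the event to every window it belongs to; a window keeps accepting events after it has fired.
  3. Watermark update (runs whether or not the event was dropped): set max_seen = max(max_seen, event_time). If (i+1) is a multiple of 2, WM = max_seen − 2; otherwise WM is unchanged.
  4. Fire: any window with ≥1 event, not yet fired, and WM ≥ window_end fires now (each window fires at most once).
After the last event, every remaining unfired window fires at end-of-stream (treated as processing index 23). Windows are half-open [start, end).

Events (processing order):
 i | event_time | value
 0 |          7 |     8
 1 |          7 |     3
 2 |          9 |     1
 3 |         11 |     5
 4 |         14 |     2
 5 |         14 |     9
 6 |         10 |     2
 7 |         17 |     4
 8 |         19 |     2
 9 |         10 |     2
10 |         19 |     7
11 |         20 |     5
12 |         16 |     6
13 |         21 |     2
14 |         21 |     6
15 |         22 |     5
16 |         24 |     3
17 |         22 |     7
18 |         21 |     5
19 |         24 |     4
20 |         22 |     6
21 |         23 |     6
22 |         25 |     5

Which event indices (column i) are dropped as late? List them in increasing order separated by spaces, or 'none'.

9

i=0 t=7 v=8: → [7,10); WM=−∞
i=1 t=7 v=3: → [7,10); WM=5
i=2 t=9 v=1: → [7,12); WM=5
i=3 t=11 v=5: → [7,14); WM=9
i=4 t=14 v=2: → [14,17); WM=9
i=5 t=14 v=9: → [14,17); WM=12
i=6 t=10 v=2: → [7,14); WM=12
i=7 t=17 v=4: → [17,20); WM=15
i=8 t=19 v=2: → [17,22); WM=15
i=9 t=10 v=2: DROP (t<15-4); WM=17
i=10 t=19 v=7: → [17,22); WM=17
i=11 t=20 v=5: → [17,23); WM=18
i=12 t=16 v=6: → [14,23); WM=18
i=13 t=21 v=2: → [14,24); WM=19
i=14 t=21 v=6: → [14,24); WM=19
i=15 t=22 v=5: → [14,25); WM=20
i=16 t=24 v=3: → [14,27); WM=20
i=17 t=22 v=7: → [14,27); WM=22
i=18 t=21 v=5: → [14,27); WM=22
i=19 t=24 v=4: → [14,27); WM=22
i=20 t=22 v=6: → [14,27); WM=22
i=21 t=23 v=6: → [14,27); WM=22
i=22 t=25 v=5: → [14,28); WM=22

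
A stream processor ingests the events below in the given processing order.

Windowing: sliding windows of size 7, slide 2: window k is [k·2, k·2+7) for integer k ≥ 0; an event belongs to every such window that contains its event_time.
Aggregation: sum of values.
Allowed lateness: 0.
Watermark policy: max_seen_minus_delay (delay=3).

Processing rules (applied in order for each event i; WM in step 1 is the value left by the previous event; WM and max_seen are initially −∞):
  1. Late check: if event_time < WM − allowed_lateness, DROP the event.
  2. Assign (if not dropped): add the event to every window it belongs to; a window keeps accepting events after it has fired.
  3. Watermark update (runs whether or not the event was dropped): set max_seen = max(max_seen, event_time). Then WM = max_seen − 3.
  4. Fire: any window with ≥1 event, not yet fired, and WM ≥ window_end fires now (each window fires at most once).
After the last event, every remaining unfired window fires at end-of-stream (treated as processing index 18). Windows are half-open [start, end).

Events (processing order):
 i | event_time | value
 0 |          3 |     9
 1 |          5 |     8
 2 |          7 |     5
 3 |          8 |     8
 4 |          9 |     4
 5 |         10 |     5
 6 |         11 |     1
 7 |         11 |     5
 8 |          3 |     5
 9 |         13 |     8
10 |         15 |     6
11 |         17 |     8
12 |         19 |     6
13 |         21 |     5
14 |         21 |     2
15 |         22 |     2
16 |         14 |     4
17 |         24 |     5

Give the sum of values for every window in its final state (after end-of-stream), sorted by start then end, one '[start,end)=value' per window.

[0,7)=17 [2,9)=30 [4,11)=30 [6,13)=28 [8,15)=31 [10,17)=25 [12,19)=22 [14,21)=20 [16,23)=23 [18,25)=20 [20,27)=14 [22,29)=7 [24,31)=5

i=0 t=3 v=9: → [2,9),[0,7); WM=0
i=1 t=5 v=8: → [4,11),[2,9),[0,7); WM=2
i=2 t=7 v=5: → [6,13),[4,11),[2,9); WM=4
i=3 t=8 v=8: → [8,15),[6,13),[4,11),[2,9); WM=5
i=4 t=9 v=4: → [8,15),[6,13),[4,11); WM=6
i=5 t=10 v=5: → [10,17),[8,15),[6,13),[4,11); WM=7; [0,7) fires=17
i=6 t=11 v=1: → [10,17),[8,15),[6,13); WM=8
i=7 t=11 v=5: → [10,17),[8,15),[6,13); WM=8
i=8 t=3 v=5: DROP (t<8-0); WM=8
i=9 t=13 v=8: → [12,19),[10,17),[8,15); WM=10; [2,9) fires=30
i=10 t=15 v=6: → [14,21),[12,19),[10,17); WM=12; [4,11) fires=30
i=11 t=17 v=8: → [16,23),[14,21),[12,19); WM=14; [6,13) fires=28
i=12 t=19 v=6: → [18,25),[16,23),[14,21); WM=16; [8,15) fires=31
i=13 t=21 v=5: → [20,27),[18,25),[16,23); WM=18; [10,17) fires=25
i=14 t=21 v=2: → [20,27),[18,25),[16,23); WM=18
i=15 t=22 v=2: → [22,29),[20,27),[18,25),[16,23); WM=19; [12,19) fires=22
i=16 t=14 v=4: DROP (t<19-0); WM=19
i=17 t=24 v=5: → [24,31),[22,29),[20,27),[18,25); WM=21; [14,21) fires=20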